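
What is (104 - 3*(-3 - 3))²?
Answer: 14884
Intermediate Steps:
(104 - 3*(-3 - 3))² = (104 - 3*(-6))² = (104 + 18)² = 122² = 14884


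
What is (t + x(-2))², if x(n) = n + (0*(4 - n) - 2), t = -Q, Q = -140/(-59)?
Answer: 141376/3481 ≈ 40.614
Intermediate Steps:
Q = 140/59 (Q = -140*(-1/59) = 140/59 ≈ 2.3729)
t = -140/59 (t = -1*140/59 = -140/59 ≈ -2.3729)
x(n) = -2 + n (x(n) = n + (0 - 2) = n - 2 = -2 + n)
(t + x(-2))² = (-140/59 + (-2 - 2))² = (-140/59 - 4)² = (-376/59)² = 141376/3481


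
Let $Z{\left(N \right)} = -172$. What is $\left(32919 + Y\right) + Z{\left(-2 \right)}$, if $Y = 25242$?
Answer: $57989$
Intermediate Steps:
$\left(32919 + Y\right) + Z{\left(-2 \right)} = \left(32919 + 25242\right) - 172 = 58161 - 172 = 57989$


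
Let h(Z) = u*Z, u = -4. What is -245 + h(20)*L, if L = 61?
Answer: -5125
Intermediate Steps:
h(Z) = -4*Z
-245 + h(20)*L = -245 - 4*20*61 = -245 - 80*61 = -245 - 4880 = -5125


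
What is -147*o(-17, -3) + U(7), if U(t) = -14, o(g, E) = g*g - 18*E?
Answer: -50435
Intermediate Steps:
o(g, E) = g**2 - 18*E
-147*o(-17, -3) + U(7) = -147*((-17)**2 - 18*(-3)) - 14 = -147*(289 + 54) - 14 = -147*343 - 14 = -50421 - 14 = -50435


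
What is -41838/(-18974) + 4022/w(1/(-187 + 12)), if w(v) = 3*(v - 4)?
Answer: -6633432293/19951161 ≈ -332.48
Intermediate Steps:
w(v) = -12 + 3*v (w(v) = 3*(-4 + v) = -12 + 3*v)
-41838/(-18974) + 4022/w(1/(-187 + 12)) = -41838/(-18974) + 4022/(-12 + 3/(-187 + 12)) = -41838*(-1/18974) + 4022/(-12 + 3/(-175)) = 20919/9487 + 4022/(-12 + 3*(-1/175)) = 20919/9487 + 4022/(-12 - 3/175) = 20919/9487 + 4022/(-2103/175) = 20919/9487 + 4022*(-175/2103) = 20919/9487 - 703850/2103 = -6633432293/19951161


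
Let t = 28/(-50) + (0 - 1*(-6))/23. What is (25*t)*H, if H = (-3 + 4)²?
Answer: -172/23 ≈ -7.4783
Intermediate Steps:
H = 1 (H = 1² = 1)
t = -172/575 (t = 28*(-1/50) + (0 + 6)*(1/23) = -14/25 + 6*(1/23) = -14/25 + 6/23 = -172/575 ≈ -0.29913)
(25*t)*H = (25*(-172/575))*1 = -172/23*1 = -172/23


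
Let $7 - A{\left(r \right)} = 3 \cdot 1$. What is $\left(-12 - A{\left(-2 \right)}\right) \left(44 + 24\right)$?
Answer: $-1088$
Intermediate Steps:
$A{\left(r \right)} = 4$ ($A{\left(r \right)} = 7 - 3 \cdot 1 = 7 - 3 = 4$)
$\left(-12 - A{\left(-2 \right)}\right) \left(44 + 24\right) = \left(-12 - 4\right) \left(44 + 24\right) = \left(-12 - 4\right) 68 = \left(-16\right) 68 = -1088$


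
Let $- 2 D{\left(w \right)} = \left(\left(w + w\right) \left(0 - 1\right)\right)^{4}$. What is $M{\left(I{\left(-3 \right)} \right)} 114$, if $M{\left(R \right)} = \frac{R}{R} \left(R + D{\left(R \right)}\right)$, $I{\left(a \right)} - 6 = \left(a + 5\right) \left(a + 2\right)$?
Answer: $-233016$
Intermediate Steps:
$D{\left(w \right)} = - 8 w^{4}$ ($D{\left(w \right)} = - \frac{\left(\left(w + w\right) \left(0 - 1\right)\right)^{4}}{2} = - \frac{\left(2 w \left(-1\right)\right)^{4}}{2} = - \frac{\left(- 2 w\right)^{4}}{2} = - \frac{16 w^{4}}{2} = - 8 w^{4}$)
$I{\left(a \right)} = 6 + \left(2 + a\right) \left(5 + a\right)$ ($I{\left(a \right)} = 6 + \left(a + 5\right) \left(a + 2\right) = 6 + \left(5 + a\right) \left(2 + a\right) = 6 + \left(2 + a\right) \left(5 + a\right)$)
$M{\left(R \right)} = R - 8 R^{4}$ ($M{\left(R \right)} = \frac{R}{R} \left(R - 8 R^{4}\right) = 1 \left(R - 8 R^{4}\right) = R - 8 R^{4}$)
$M{\left(I{\left(-3 \right)} \right)} 114 = \left(\left(16 + \left(-3\right)^{2} + 7 \left(-3\right)\right) - 8 \left(16 + \left(-3\right)^{2} + 7 \left(-3\right)\right)^{4}\right) 114 = \left(\left(16 + 9 - 21\right) - 8 \left(16 + 9 - 21\right)^{4}\right) 114 = \left(4 - 8 \cdot 4^{4}\right) 114 = \left(4 - 2048\right) 114 = \left(-2044\right) 114 = -233016$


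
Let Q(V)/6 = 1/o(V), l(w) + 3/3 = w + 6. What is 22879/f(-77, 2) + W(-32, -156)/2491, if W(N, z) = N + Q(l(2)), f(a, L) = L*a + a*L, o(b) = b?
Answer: -57001181/767228 ≈ -74.295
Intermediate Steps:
l(w) = 5 + w (l(w) = -1 + (w + 6) = -1 + (6 + w) = 5 + w)
Q(V) = 6/V
f(a, L) = 2*L*a (f(a, L) = L*a + L*a = 2*L*a)
W(N, z) = 6/7 + N (W(N, z) = N + 6/(5 + 2) = N + 6/7 = 6/7 + N)
22879/f(-77, 2) + W(-32, -156)/2491 = 22879/((2*2*(-77))) + (6/7 - 32)/2491 = 22879/(-308) - 218/7*1/2491 = 22879*(-1/308) - 218/17437 = -22879/308 - 218/17437 = -57001181/767228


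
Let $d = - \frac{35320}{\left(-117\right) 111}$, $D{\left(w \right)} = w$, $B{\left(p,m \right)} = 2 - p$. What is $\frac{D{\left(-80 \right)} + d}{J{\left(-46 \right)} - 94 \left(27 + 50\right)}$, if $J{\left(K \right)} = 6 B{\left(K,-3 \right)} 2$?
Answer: $\frac{501820}{43259697} \approx 0.0116$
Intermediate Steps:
$d = \frac{35320}{12987}$ ($d = - \frac{35320}{-12987} = \left(-35320\right) \left(- \frac{1}{12987}\right) = \frac{35320}{12987} \approx 2.7196$)
$J{\left(K \right)} = 24 - 12 K$ ($J{\left(K \right)} = 6 \left(2 - K\right) 2 = \left(12 - 6 K\right) 2 = 24 - 12 K$)
$\frac{D{\left(-80 \right)} + d}{J{\left(-46 \right)} - 94 \left(27 + 50\right)} = \frac{-80 + \frac{35320}{12987}}{\left(24 - -552\right) - 94 \left(27 + 50\right)} = - \frac{1003640}{12987 \left(\left(24 + 552\right) - 7238\right)} = - \frac{1003640}{12987 \left(576 - 7238\right)} = - \frac{1003640}{12987 \left(-6662\right)} = \left(- \frac{1003640}{12987}\right) \left(- \frac{1}{6662}\right) = \frac{501820}{43259697}$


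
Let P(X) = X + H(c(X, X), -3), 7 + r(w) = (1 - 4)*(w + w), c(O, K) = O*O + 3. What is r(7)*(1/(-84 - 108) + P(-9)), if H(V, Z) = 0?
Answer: 84721/192 ≈ 441.26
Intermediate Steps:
c(O, K) = 3 + O**2 (c(O, K) = O**2 + 3 = 3 + O**2)
r(w) = -7 - 6*w (r(w) = -7 + (1 - 4)*(w + w) = -7 - 6*w)
P(X) = X (P(X) = X + 0 = X)
r(7)*(1/(-84 - 108) + P(-9)) = (-7 - 6*7)*(1/(-84 - 108) - 9) = (-7 - 42)*(1/(-192) - 9) = -49*(-1/192 - 9) = -49*(-1729/192) = 84721/192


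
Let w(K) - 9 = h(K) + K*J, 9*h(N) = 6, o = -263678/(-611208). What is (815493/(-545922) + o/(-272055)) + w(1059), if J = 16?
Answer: 3288182076864303043/193968177481260 ≈ 16952.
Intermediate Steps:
o = 131839/305604 (o = -263678*(-1/611208) = 131839/305604 ≈ 0.43140)
h(N) = ⅔ (h(N) = (⅑)*6 = ⅔)
w(K) = 29/3 + 16*K (w(K) = 9 + (⅔ + K*16) = 9 + (⅔ + 16*K) = 29/3 + 16*K)
(815493/(-545922) + o/(-272055)) + w(1059) = (815493/(-545922) + (131839/305604)/(-272055)) + (29/3 + 16*1059) = (815493*(-1/545922) + (131839/305604)*(-1/272055)) + (29/3 + 16944) = (-271831/181974 - 131839/83141096220) + 50861/3 = -289748093818577/193968177481260 + 50861/3 = 3288182076864303043/193968177481260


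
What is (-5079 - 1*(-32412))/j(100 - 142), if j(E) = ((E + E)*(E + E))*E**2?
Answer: 3037/1382976 ≈ 0.0021960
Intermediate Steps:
j(E) = 4*E**4 (j(E) = ((2*E)*(2*E))*E**2 = (4*E**2)*E**2 = 4*E**4)
(-5079 - 1*(-32412))/j(100 - 142) = (-5079 - 1*(-32412))/((4*(100 - 142)**4)) = (-5079 + 32412)/((4*(-42)**4)) = 27333/((4*3111696)) = 27333/12446784 = 27333*(1/12446784) = 3037/1382976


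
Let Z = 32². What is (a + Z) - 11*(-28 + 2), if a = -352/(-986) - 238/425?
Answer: 16143248/12325 ≈ 1309.8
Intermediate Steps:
Z = 1024
a = -2502/12325 (a = -352*(-1/986) - 238*1/425 = 176/493 - 14/25 = -2502/12325 ≈ -0.20300)
(a + Z) - 11*(-28 + 2) = (-2502/12325 + 1024) - 11*(-28 + 2) = 12618298/12325 - 11*(-26) = 12618298/12325 - 1*(-286) = 12618298/12325 + 286 = 16143248/12325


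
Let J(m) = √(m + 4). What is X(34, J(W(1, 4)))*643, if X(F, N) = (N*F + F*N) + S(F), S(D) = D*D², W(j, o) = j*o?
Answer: 25272472 + 87448*√2 ≈ 2.5396e+7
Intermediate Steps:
J(m) = √(4 + m)
S(D) = D³
X(F, N) = F³ + 2*F*N (X(F, N) = (N*F + F*N) + F³ = (F*N + F*N) + F³ = 2*F*N + F³ = F³ + 2*F*N)
X(34, J(W(1, 4)))*643 = (34*(34² + 2*√(4 + 1*4)))*643 = (34*(1156 + 2*√(4 + 4)))*643 = (34*(1156 + 2*√8))*643 = (34*(1156 + 2*(2*√2)))*643 = (34*(1156 + 4*√2))*643 = (39304 + 136*√2)*643 = 25272472 + 87448*√2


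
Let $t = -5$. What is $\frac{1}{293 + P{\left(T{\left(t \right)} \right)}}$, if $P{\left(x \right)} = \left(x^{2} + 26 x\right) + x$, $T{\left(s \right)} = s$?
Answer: $\frac{1}{183} \approx 0.0054645$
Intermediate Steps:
$P{\left(x \right)} = x^{2} + 27 x$
$\frac{1}{293 + P{\left(T{\left(t \right)} \right)}} = \frac{1}{293 - 5 \left(27 - 5\right)} = \frac{1}{293 - 110} = \frac{1}{183}$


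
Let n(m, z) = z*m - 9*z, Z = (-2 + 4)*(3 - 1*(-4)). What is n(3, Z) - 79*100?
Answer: -7984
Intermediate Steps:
Z = 14 (Z = 2*(3 + 4) = 2*7 = 14)
n(m, z) = -9*z + m*z (n(m, z) = m*z - 9*z = -9*z + m*z)
n(3, Z) - 79*100 = 14*(-9 + 3) - 79*100 = 14*(-6) - 7900 = -84 - 7900 = -7984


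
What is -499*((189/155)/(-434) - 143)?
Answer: 685754243/9610 ≈ 71358.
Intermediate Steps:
-499*((189/155)/(-434) - 143) = -499*((189*(1/155))*(-1/434) - 143) = -499*((189/155)*(-1/434) - 143) = -499*(-27/9610 - 143) = -499*(-1374257/9610) = 685754243/9610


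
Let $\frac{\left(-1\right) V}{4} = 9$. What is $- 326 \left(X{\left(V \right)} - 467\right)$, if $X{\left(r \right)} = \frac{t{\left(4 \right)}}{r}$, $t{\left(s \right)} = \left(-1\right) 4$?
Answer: $\frac{1369852}{9} \approx 1.5221 \cdot 10^{5}$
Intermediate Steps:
$V = -36$ ($V = \left(-4\right) 9 = -36$)
$t{\left(s \right)} = -4$
$X{\left(r \right)} = - \frac{4}{r}$
$- 326 \left(X{\left(V \right)} - 467\right) = - 326 \left(- \frac{4}{-36} - 467\right) = - 326 \left(\left(-4\right) \left(- \frac{1}{36}\right) - 467\right) = - 326 \left(\frac{1}{9} - 467\right) = \left(-326\right) \left(- \frac{4202}{9}\right) = \frac{1369852}{9}$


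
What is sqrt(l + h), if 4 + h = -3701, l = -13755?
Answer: 6*I*sqrt(485) ≈ 132.14*I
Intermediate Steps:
h = -3705 (h = -4 - 3701 = -3705)
sqrt(l + h) = sqrt(-13755 - 3705) = sqrt(-17460) = 6*I*sqrt(485)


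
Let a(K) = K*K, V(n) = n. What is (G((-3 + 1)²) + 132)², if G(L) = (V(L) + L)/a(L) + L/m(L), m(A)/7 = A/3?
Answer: 3463321/196 ≈ 17670.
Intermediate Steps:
m(A) = 7*A/3 (m(A) = 7*(A/3) = 7*A/3)
a(K) = K²
G(L) = 3/7 + 2/L (G(L) = (L + L)/(L²) + L/((7*L/3)) = (2*L)/L² + L*(3/(7*L)) = 2/L + 3/7 = 3/7 + 2/L)
(G((-3 + 1)²) + 132)² = ((3/7 + 2/((-3 + 1)²)) + 132)² = ((3/7 + 2/((-2)²)) + 132)² = ((3/7 + 2/4) + 132)² = ((3/7 + 2*(¼)) + 132)² = ((3/7 + ½) + 132)² = (13/14 + 132)² = (1861/14)² = 3463321/196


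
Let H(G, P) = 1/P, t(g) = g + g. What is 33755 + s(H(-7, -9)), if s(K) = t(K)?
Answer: 303793/9 ≈ 33755.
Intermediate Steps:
t(g) = 2*g
s(K) = 2*K
33755 + s(H(-7, -9)) = 33755 + 2/(-9) = 33755 + 2*(-⅑) = 33755 - 2/9 = 303793/9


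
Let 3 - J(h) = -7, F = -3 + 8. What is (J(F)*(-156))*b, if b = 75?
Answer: -117000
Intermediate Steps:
F = 5
J(h) = 10 (J(h) = 3 - 1*(-7) = 3 + 7 = 10)
(J(F)*(-156))*b = (10*(-156))*75 = -1560*75 = -117000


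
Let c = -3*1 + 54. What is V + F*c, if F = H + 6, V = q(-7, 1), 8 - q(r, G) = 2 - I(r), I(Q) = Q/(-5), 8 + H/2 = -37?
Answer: -21383/5 ≈ -4276.6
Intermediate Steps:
H = -90 (H = -16 + 2*(-37) = -16 - 74 = -90)
I(Q) = -Q/5 (I(Q) = Q*(-⅕) = -Q/5)
q(r, G) = 6 - r/5 (q(r, G) = 8 - (2 - (-1)*r/5) = 8 - (2 + r/5) = 8 + (-2 - r/5) = 6 - r/5)
c = 51 (c = -3 + 54 = 51)
V = 37/5 (V = 6 - ⅕*(-7) = 6 + 7/5 = 37/5 ≈ 7.4000)
F = -84 (F = -90 + 6 = -84)
V + F*c = 37/5 - 84*51 = 37/5 - 4284 = -21383/5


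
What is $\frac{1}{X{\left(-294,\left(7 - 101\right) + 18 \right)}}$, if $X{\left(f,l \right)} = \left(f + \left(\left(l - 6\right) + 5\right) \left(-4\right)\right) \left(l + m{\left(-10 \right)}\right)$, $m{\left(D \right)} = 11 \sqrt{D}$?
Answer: $- \frac{19}{24451} - \frac{11 i \sqrt{10}}{97804} \approx -0.00077706 - 0.00035566 i$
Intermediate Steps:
$X{\left(f,l \right)} = \left(l + 11 i \sqrt{10}\right) \left(4 + f - 4 l\right)$ ($X{\left(f,l \right)} = \left(f + \left(\left(l - 6\right) + 5\right) \left(-4\right)\right) \left(l + 11 \sqrt{-10}\right) = \left(f + \left(\left(-6 + l\right) + 5\right) \left(-4\right)\right) \left(l + 11 i \sqrt{10}\right) = \left(f + \left(-1 + l\right) \left(-4\right)\right) \left(l + 11 i \sqrt{10}\right) = \left(f - \left(-4 + 4 l\right)\right) \left(l + 11 i \sqrt{10}\right) = \left(4 + f - 4 l\right) \left(l + 11 i \sqrt{10}\right) = \left(l + 11 i \sqrt{10}\right) \left(4 + f - 4 l\right)$)
$\frac{1}{X{\left(-294,\left(7 - 101\right) + 18 \right)}} = \frac{1}{- 4 \left(\left(7 - 101\right) + 18\right)^{2} + 4 \left(\left(7 - 101\right) + 18\right) - 294 \left(\left(7 - 101\right) + 18\right) + 44 i \sqrt{10} - 44 i \left(\left(7 - 101\right) + 18\right) \sqrt{10} + 11 i \left(-294\right) \sqrt{10}} = \frac{1}{- 4 \left(-94 + 18\right)^{2} + 4 \left(-94 + 18\right) - 294 \left(-94 + 18\right) + 44 i \sqrt{10} - 44 i \left(-94 + 18\right) \sqrt{10} - 3234 i \sqrt{10}} = \frac{1}{- 4 \left(-76\right)^{2} + 4 \left(-76\right) - -22344 + 44 i \sqrt{10} - 44 i \left(-76\right) \sqrt{10} - 3234 i \sqrt{10}} = \frac{1}{\left(-4\right) 5776 - 304 + 22344 + 44 i \sqrt{10} + 3344 i \sqrt{10} - 3234 i \sqrt{10}} = \frac{1}{-23104 - 304 + 22344 + 44 i \sqrt{10} + 3344 i \sqrt{10} - 3234 i \sqrt{10}} = \frac{1}{-1064 + 154 i \sqrt{10}}$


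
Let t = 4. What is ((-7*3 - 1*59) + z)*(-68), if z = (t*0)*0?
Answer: 5440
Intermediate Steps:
z = 0 (z = (4*0)*0 = 0*0 = 0)
((-7*3 - 1*59) + z)*(-68) = ((-7*3 - 1*59) + 0)*(-68) = ((-21 - 59) + 0)*(-68) = (-80 + 0)*(-68) = -80*(-68) = 5440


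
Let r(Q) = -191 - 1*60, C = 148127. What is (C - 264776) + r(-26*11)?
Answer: -116900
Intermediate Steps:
r(Q) = -251 (r(Q) = -191 - 60 = -251)
(C - 264776) + r(-26*11) = (148127 - 264776) - 251 = -116649 - 251 = -116900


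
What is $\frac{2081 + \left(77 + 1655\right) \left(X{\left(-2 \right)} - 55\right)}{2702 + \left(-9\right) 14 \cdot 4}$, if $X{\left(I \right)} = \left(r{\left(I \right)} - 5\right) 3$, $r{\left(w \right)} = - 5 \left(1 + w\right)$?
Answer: $- \frac{93179}{2198} \approx -42.393$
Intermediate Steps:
$r{\left(w \right)} = -5 - 5 w$
$X{\left(I \right)} = -30 - 15 I$ ($X{\left(I \right)} = \left(\left(-5 - 5 I\right) - 5\right) 3 = \left(-10 - 5 I\right) 3 = -30 - 15 I$)
$\frac{2081 + \left(77 + 1655\right) \left(X{\left(-2 \right)} - 55\right)}{2702 + \left(-9\right) 14 \cdot 4} = \frac{2081 + \left(77 + 1655\right) \left(\left(-30 - -30\right) - 55\right)}{2702 + \left(-9\right) 14 \cdot 4} = \frac{2081 + 1732 \left(\left(-30 + 30\right) - 55\right)}{2702 - 504} = \frac{2081 + 1732 \left(0 - 55\right)}{2702 - 504} = \frac{2081 + 1732 \left(-55\right)}{2198} = \left(2081 - 95260\right) \frac{1}{2198} = \left(-93179\right) \frac{1}{2198} = - \frac{93179}{2198}$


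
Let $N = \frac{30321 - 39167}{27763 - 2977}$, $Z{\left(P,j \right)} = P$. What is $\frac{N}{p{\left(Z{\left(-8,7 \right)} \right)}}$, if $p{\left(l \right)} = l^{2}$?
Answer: $- \frac{4423}{793152} \approx -0.0055765$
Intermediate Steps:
$N = - \frac{4423}{12393}$ ($N = - \frac{8846}{24786} = \left(-8846\right) \frac{1}{24786} = - \frac{4423}{12393} \approx -0.35689$)
$\frac{N}{p{\left(Z{\left(-8,7 \right)} \right)}} = - \frac{4423}{12393 \left(-8\right)^{2}} = - \frac{4423}{12393 \cdot 64} = \left(- \frac{4423}{12393}\right) \frac{1}{64} = - \frac{4423}{793152}$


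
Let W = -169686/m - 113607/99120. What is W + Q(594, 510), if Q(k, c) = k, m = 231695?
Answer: 906561995961/1531040560 ≈ 592.12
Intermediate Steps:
W = -2876096679/1531040560 (W = -169686/231695 - 113607/99120 = -169686*1/231695 - 113607*1/99120 = -169686/231695 - 37869/33040 = -2876096679/1531040560 ≈ -1.8785)
W + Q(594, 510) = -2876096679/1531040560 + 594 = 906561995961/1531040560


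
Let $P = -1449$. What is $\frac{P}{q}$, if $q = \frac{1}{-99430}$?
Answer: $144074070$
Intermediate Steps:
$q = - \frac{1}{99430} \approx -1.0057 \cdot 10^{-5}$
$\frac{P}{q} = - \frac{1449}{- \frac{1}{99430}} = \left(-1449\right) \left(-99430\right) = 144074070$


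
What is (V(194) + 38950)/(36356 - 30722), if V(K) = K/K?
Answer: 38951/5634 ≈ 6.9136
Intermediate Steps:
V(K) = 1
(V(194) + 38950)/(36356 - 30722) = (1 + 38950)/(36356 - 30722) = 38951/5634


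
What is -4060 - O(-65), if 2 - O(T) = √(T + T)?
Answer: -4062 + I*√130 ≈ -4062.0 + 11.402*I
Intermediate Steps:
O(T) = 2 - √2*√T (O(T) = 2 - √(T + T) = 2 - √(2*T) = 2 - √2*√T)
-4060 - O(-65) = -4060 - (2 - √2*√(-65)) = -4060 - (2 - √2*I*√65) = -4060 - (2 - I*√130) = -4060 + (-2 + I*√130) = -4062 + I*√130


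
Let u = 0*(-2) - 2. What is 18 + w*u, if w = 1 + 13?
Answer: -10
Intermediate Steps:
w = 14
u = -2 (u = 0 - 2 = -2)
18 + w*u = 18 + 14*(-2) = 18 - 28 = -10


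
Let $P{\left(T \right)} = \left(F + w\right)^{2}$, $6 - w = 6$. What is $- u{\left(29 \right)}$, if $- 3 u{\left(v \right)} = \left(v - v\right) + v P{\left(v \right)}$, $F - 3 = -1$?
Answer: $\frac{116}{3} \approx 38.667$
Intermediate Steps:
$F = 2$ ($F = 3 - 1 = 2$)
$w = 0$ ($w = 6 - 6 = 0$)
$P{\left(T \right)} = 4$ ($P{\left(T \right)} = \left(2 + 0\right)^{2} = 2^{2} = 4$)
$u{\left(v \right)} = - \frac{4 v}{3}$ ($u{\left(v \right)} = - \frac{\left(v - v\right) + v 4}{3} = - \frac{0 + 4 v}{3} = - \frac{4 v}{3}$)
$- u{\left(29 \right)} = - \frac{\left(-4\right) 29}{3} = \left(-1\right) \left(- \frac{116}{3}\right) = \frac{116}{3}$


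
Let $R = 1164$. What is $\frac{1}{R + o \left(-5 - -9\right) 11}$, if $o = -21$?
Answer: $\frac{1}{240} \approx 0.0041667$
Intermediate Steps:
$\frac{1}{R + o \left(-5 - -9\right) 11} = \frac{1}{1164 + - 21 \left(-5 - -9\right) 11} = \frac{1}{1164 + - 21 \left(-5 + 9\right) 11} = \frac{1}{1164 + \left(-21\right) 4 \cdot 11} = \frac{1}{1164 - 924} = \frac{1}{240}$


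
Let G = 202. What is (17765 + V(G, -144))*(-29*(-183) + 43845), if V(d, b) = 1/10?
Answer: 4365950976/5 ≈ 8.7319e+8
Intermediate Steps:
V(d, b) = ⅒
(17765 + V(G, -144))*(-29*(-183) + 43845) = (17765 + ⅒)*(-29*(-183) + 43845) = 177651*(5307 + 43845)/10 = (177651/10)*49152 = 4365950976/5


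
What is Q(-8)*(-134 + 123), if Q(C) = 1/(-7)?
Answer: 11/7 ≈ 1.5714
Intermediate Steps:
Q(C) = -1/7
Q(-8)*(-134 + 123) = -(-134 + 123)/7 = -1/7*(-11) = 11/7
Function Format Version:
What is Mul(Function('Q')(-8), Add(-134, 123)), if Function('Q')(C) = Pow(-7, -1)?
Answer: Rational(11, 7) ≈ 1.5714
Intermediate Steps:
Function('Q')(C) = Rational(-1, 7)
Mul(Function('Q')(-8), Add(-134, 123)) = Mul(Rational(-1, 7), Add(-134, 123)) = Mul(Rational(-1, 7), -11) = Rational(11, 7)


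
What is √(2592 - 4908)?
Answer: 2*I*√579 ≈ 48.125*I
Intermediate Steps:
√(2592 - 4908) = √(-2316) = 2*I*√579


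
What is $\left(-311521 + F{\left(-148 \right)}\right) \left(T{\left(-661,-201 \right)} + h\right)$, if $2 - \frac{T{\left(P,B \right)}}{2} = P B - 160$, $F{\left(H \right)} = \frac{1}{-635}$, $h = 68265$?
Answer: $\frac{38996029198188}{635} \approx 6.1411 \cdot 10^{10}$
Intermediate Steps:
$F{\left(H \right)} = - \frac{1}{635}$
$T{\left(P,B \right)} = 324 - 2 B P$ ($T{\left(P,B \right)} = 4 - 2 \left(P B - 160\right) = 4 - 2 \left(B P - 160\right) = 4 - 2 \left(-160 + B P\right) = 4 - \left(-320 + 2 B P\right) = 324 - 2 B P$)
$\left(-311521 + F{\left(-148 \right)}\right) \left(T{\left(-661,-201 \right)} + h\right) = \left(-311521 - \frac{1}{635}\right) \left(\left(324 - \left(-402\right) \left(-661\right)\right) + 68265\right) = - \frac{197815836 \left(\left(324 - 265722\right) + 68265\right)}{635} = - \frac{197815836 \left(-265398 + 68265\right)}{635} = \left(- \frac{197815836}{635}\right) \left(-197133\right) = \frac{38996029198188}{635}$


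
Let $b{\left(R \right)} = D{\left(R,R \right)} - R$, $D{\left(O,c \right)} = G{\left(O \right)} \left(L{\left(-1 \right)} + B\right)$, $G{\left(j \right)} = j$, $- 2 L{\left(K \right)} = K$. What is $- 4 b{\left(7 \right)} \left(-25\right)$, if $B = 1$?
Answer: $350$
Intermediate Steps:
$L{\left(K \right)} = - \frac{K}{2}$
$D{\left(O,c \right)} = \frac{3 O}{2}$ ($D{\left(O,c \right)} = O \left(\left(- \frac{1}{2}\right) \left(-1\right) + 1\right) = O \left(\frac{1}{2} + 1\right) = O \frac{3}{2} = \frac{3 O}{2}$)
$b{\left(R \right)} = \frac{R}{2}$ ($b{\left(R \right)} = \frac{3 R}{2} - R = \frac{R}{2}$)
$- 4 b{\left(7 \right)} \left(-25\right) = - 4 \cdot \frac{1}{2} \cdot 7 \left(-25\right) = \left(-4\right) \frac{7}{2} \left(-25\right) = \left(-14\right) \left(-25\right) = 350$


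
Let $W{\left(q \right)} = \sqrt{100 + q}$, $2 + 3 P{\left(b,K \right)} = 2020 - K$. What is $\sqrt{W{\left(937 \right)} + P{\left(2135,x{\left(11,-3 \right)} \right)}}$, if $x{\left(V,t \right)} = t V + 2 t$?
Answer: $\frac{\sqrt{6171 + 9 \sqrt{1037}}}{3} \approx 26.793$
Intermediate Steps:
$x{\left(V,t \right)} = 2 t + V t$ ($x{\left(V,t \right)} = V t + 2 t = 2 t + V t$)
$P{\left(b,K \right)} = \frac{2018}{3} - \frac{K}{3}$ ($P{\left(b,K \right)} = - \frac{2}{3} + \frac{2020 - K}{3} = - \frac{2}{3} - \left(- \frac{2020}{3} + \frac{K}{3}\right) = \frac{2018}{3} - \frac{K}{3}$)
$\sqrt{W{\left(937 \right)} + P{\left(2135,x{\left(11,-3 \right)} \right)}} = \sqrt{\sqrt{100 + 937} + \left(\frac{2018}{3} - \frac{\left(-3\right) \left(2 + 11\right)}{3}\right)} = \sqrt{\sqrt{1037} + \left(\frac{2018}{3} - \frac{\left(-3\right) 13}{3}\right)} = \sqrt{\sqrt{1037} + \left(\frac{2018}{3} - -13\right)} = \sqrt{\sqrt{1037} + \left(\frac{2018}{3} + 13\right)} = \sqrt{\sqrt{1037} + \frac{2057}{3}} = \sqrt{\frac{2057}{3} + \sqrt{1037}}$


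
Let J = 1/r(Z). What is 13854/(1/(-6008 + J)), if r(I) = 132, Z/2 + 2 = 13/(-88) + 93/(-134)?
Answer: -1831163995/22 ≈ -8.3235e+7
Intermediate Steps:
Z = -16755/2948 (Z = -4 + 2*(13/(-88) + 93/(-134)) = -4 + 2*(13*(-1/88) + 93*(-1/134)) = -4 + 2*(-13/88 - 93/134) = -4 + 2*(-4963/5896) = -4 - 4963/2948 = -16755/2948 ≈ -5.6835)
J = 1/132 ≈ 0.0075758
13854/(1/(-6008 + J)) = 13854/(1/(-6008 + 1/132)) = 13854/(1/(-793055/132)) = 13854/(-132/793055) = 13854*(-793055/132) = -1831163995/22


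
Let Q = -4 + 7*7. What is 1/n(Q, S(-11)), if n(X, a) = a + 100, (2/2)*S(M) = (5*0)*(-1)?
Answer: 1/100 ≈ 0.010000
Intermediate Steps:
S(M) = 0 (S(M) = (5*0)*(-1) = 0*(-1) = 0)
Q = 45 (Q = -4 + 49 = 45)
n(X, a) = 100 + a
1/n(Q, S(-11)) = 1/(100 + 0) = 1/100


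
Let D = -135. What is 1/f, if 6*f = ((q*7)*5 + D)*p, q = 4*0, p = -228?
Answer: 1/5130 ≈ 0.00019493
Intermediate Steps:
q = 0
f = 5130 (f = (((0*7)*5 - 135)*(-228))/6 = ((0*5 - 135)*(-228))/6 = ((0 - 135)*(-228))/6 = (-135*(-228))/6 = (⅙)*30780 = 5130)
1/f = 1/5130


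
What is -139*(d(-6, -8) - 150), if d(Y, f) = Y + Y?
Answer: 22518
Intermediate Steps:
d(Y, f) = 2*Y
-139*(d(-6, -8) - 150) = -139*(2*(-6) - 150) = -139*(-12 - 150) = -139*(-162) = 22518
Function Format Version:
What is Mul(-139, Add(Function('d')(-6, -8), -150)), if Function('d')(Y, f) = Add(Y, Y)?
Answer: 22518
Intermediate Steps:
Function('d')(Y, f) = Mul(2, Y)
Mul(-139, Add(Function('d')(-6, -8), -150)) = Mul(-139, Add(Mul(2, -6), -150)) = Mul(-139, Add(-12, -150)) = Mul(-139, -162) = 22518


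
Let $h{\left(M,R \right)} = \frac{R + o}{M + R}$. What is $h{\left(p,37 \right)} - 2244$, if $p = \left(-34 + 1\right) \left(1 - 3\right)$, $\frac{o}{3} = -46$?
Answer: $- \frac{231233}{103} \approx -2245.0$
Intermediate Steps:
$o = -138$ ($o = 3 \left(-46\right) = -138$)
$p = 66$ ($p = \left(-33\right) \left(-2\right) = 66$)
$h{\left(M,R \right)} = \frac{-138 + R}{M + R}$ ($h{\left(M,R \right)} = \frac{R - 138}{M + R} = \frac{-138 + R}{M + R}$)
$h{\left(p,37 \right)} - 2244 = \frac{-138 + 37}{66 + 37} - 2244 = \frac{1}{103} \left(-101\right) - 2244 = - \frac{101}{103} - 2244 = - \frac{231233}{103}$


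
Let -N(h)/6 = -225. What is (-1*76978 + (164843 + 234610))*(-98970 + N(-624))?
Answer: -31480009500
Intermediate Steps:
N(h) = 1350 (N(h) = -6*(-225) = 1350)
(-1*76978 + (164843 + 234610))*(-98970 + N(-624)) = (-1*76978 + (164843 + 234610))*(-98970 + 1350) = (-76978 + 399453)*(-97620) = 322475*(-97620) = -31480009500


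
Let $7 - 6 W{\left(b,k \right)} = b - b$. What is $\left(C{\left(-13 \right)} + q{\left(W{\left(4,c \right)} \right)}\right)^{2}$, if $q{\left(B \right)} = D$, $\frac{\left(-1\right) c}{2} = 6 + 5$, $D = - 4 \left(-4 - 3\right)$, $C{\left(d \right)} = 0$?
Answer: $784$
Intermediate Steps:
$D = 28$ ($D = \left(-4\right) \left(-7\right) = 28$)
$c = -22$ ($c = - 2 \left(6 + 5\right) = \left(-2\right) 11 = -22$)
$W{\left(b,k \right)} = \frac{7}{6}$ ($W{\left(b,k \right)} = \frac{7}{6} - \frac{b - b}{6} = \frac{7}{6} - 0 = \frac{7}{6} + 0 = \frac{7}{6}$)
$q{\left(B \right)} = 28$
$\left(C{\left(-13 \right)} + q{\left(W{\left(4,c \right)} \right)}\right)^{2} = \left(0 + 28\right)^{2} = 28^{2} = 784$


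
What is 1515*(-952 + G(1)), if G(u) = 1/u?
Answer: -1440765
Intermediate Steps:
1515*(-952 + G(1)) = 1515*(-952 + 1/1) = 1515*(-952 + 1) = 1515*(-951) = -1440765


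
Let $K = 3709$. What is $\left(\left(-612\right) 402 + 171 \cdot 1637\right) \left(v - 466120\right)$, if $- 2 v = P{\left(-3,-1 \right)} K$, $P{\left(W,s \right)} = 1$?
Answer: $- \frac{31731478947}{2} \approx -1.5866 \cdot 10^{10}$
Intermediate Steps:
$v = - \frac{3709}{2}$ ($v = - \frac{1 \cdot 3709}{2} = \left(- \frac{1}{2}\right) 3709 = - \frac{3709}{2} \approx -1854.5$)
$\left(\left(-612\right) 402 + 171 \cdot 1637\right) \left(v - 466120\right) = \left(\left(-612\right) 402 + 171 \cdot 1637\right) \left(- \frac{3709}{2} - 466120\right) = \left(-246024 + 279927\right) \left(- \frac{935949}{2}\right) = 33903 \left(- \frac{935949}{2}\right) = - \frac{31731478947}{2}$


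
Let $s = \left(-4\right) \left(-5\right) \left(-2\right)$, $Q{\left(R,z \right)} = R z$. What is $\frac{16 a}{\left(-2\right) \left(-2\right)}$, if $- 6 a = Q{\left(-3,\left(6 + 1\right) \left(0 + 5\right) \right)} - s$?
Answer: $\frac{130}{3} \approx 43.333$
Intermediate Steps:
$s = -40$ ($s = 20 \left(-2\right) = -40$)
$a = \frac{65}{6}$ ($a = - \frac{- 3 \left(6 + 1\right) \left(0 + 5\right) - -40}{6} = - \frac{- 3 \cdot 7 \cdot 5 + 40}{6} = - \frac{\left(-3\right) 35 + 40}{6} = - \frac{-105 + 40}{6} = \left(- \frac{1}{6}\right) \left(-65\right) = \frac{65}{6} \approx 10.833$)
$\frac{16 a}{\left(-2\right) \left(-2\right)} = \frac{16 \cdot \frac{65}{6}}{\left(-2\right) \left(-2\right)} = \frac{520}{3 \cdot 4} = \frac{520}{3} \cdot \frac{1}{4} = \frac{130}{3}$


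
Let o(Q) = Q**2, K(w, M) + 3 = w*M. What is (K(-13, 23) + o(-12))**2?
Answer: 24964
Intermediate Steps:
K(w, M) = -3 + M*w (K(w, M) = -3 + w*M = -3 + M*w)
(K(-13, 23) + o(-12))**2 = ((-3 + 23*(-13)) + (-12)**2)**2 = ((-3 - 299) + 144)**2 = (-302 + 144)**2 = (-158)**2 = 24964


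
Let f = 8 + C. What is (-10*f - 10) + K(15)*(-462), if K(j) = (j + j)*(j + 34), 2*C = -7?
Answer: -679195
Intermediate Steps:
C = -7/2 (C = (½)*(-7) = -7/2 ≈ -3.5000)
f = 9/2 (f = 8 - 7/2 = 9/2 ≈ 4.5000)
K(j) = 2*j*(34 + j) (K(j) = (2*j)*(34 + j) = 2*j*(34 + j))
(-10*f - 10) + K(15)*(-462) = (-10*9/2 - 10) + (2*15*(34 + 15))*(-462) = (-45 - 10) + (2*15*49)*(-462) = -55 + 1470*(-462) = -55 - 679140 = -679195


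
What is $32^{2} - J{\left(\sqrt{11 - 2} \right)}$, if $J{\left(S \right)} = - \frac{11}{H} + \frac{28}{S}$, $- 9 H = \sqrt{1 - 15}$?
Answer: $\frac{3044}{3} + \frac{99 i \sqrt{14}}{14} \approx 1014.7 + 26.459 i$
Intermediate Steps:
$H = - \frac{i \sqrt{14}}{9}$ ($H = - \frac{\sqrt{1 - 15}}{9} = - \frac{\sqrt{-14}}{9} = - \frac{i \sqrt{14}}{9} \approx - 0.41574 i$)
$J{\left(S \right)} = \frac{28}{S} - \frac{99 i \sqrt{14}}{14}$ ($J{\left(S \right)} = - \frac{11}{\left(- \frac{1}{9}\right) i \sqrt{14}} + \frac{28}{S} = - 11 \frac{9 i \sqrt{14}}{14} + \frac{28}{S} = - \frac{99 i \sqrt{14}}{14} + \frac{28}{S} = \frac{28}{S} - \frac{99 i \sqrt{14}}{14}$)
$32^{2} - J{\left(\sqrt{11 - 2} \right)} = 32^{2} - \left(\frac{28}{\sqrt{11 - 2}} - \frac{99 i \sqrt{14}}{14}\right) = 1024 - \left(\frac{28}{\sqrt{9}} - \frac{99 i \sqrt{14}}{14}\right) = 1024 - \left(\frac{28}{3} - \frac{99 i \sqrt{14}}{14}\right) = \frac{3044}{3} + \frac{99 i \sqrt{14}}{14}$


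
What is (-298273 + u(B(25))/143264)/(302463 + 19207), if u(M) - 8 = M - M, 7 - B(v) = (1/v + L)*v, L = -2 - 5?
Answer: -5341472883/5760466360 ≈ -0.92726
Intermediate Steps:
L = -7
B(v) = 7 - v*(-7 + 1/v) (B(v) = 7 - (1/v - 7)*v = 7 - (-7 + 1/v)*v = 7 - v*(-7 + 1/v))
u(M) = 8 (u(M) = 8 + (M - M) = 8 + 0 = 8)
(-298273 + u(B(25))/143264)/(302463 + 19207) = (-298273 + 8/143264)/(302463 + 19207) = (-298273 + 8*(1/143264))/321670 = (-298273 + 1/17908)*(1/321670) = -5341472883/17908*1/321670 = -5341472883/5760466360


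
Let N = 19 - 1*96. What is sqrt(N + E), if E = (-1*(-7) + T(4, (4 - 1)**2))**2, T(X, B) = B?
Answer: sqrt(179) ≈ 13.379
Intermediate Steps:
N = -77 (N = 19 - 96 = -77)
E = 256 (E = (-1*(-7) + (4 - 1)**2)**2 = (7 + 3**2)**2 = (7 + 9)**2 = 16**2 = 256)
sqrt(N + E) = sqrt(-77 + 256) = sqrt(179)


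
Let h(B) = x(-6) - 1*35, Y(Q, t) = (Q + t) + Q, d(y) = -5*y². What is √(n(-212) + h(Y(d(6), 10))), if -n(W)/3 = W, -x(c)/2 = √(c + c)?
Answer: √(601 - 4*I*√3) ≈ 24.516 - 0.1413*I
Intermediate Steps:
Y(Q, t) = t + 2*Q
x(c) = -2*√2*√c (x(c) = -2*√(c + c) = -2*√2*√c)
h(B) = -35 - 4*I*√3 (h(B) = -2*√2*√(-6) - 1*35 = -2*√2*I*√6 - 35 = -4*I*√3 - 35 = -35 - 4*I*√3)
n(W) = -3*W
√(n(-212) + h(Y(d(6), 10))) = √(-3*(-212) + (-35 - 4*I*√3)) = √(636 + (-35 - 4*I*√3)) = √(601 - 4*I*√3)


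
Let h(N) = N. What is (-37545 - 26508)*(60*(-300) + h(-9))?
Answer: 1153530477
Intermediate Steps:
(-37545 - 26508)*(60*(-300) + h(-9)) = (-37545 - 26508)*(60*(-300) - 9) = -64053*(-18000 - 9) = -64053*(-18009) = 1153530477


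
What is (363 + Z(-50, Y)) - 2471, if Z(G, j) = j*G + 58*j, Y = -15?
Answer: -2228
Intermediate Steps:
Z(G, j) = 58*j + G*j (Z(G, j) = G*j + 58*j = 58*j + G*j)
(363 + Z(-50, Y)) - 2471 = (363 - 15*(58 - 50)) - 2471 = (363 - 15*8) - 2471 = (363 - 120) - 2471 = 243 - 2471 = -2228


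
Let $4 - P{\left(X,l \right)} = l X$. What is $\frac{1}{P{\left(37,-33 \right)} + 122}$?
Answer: $\frac{1}{1347} \approx 0.00074239$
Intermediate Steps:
$P{\left(X,l \right)} = 4 - X l$ ($P{\left(X,l \right)} = 4 - l X = 4 - X l$)
$\frac{1}{P{\left(37,-33 \right)} + 122} = \frac{1}{\left(4 - 37 \left(-33\right)\right) + 122} = \frac{1}{\left(4 + 1221\right) + 122} = \frac{1}{1225 + 122} = \frac{1}{1347}$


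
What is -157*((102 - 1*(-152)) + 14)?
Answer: -42076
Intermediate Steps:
-157*((102 - 1*(-152)) + 14) = -157*((102 + 152) + 14) = -157*(254 + 14) = -157*268 = -42076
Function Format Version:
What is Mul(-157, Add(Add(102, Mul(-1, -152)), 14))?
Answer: -42076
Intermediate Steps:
Mul(-157, Add(Add(102, Mul(-1, -152)), 14)) = Mul(-157, Add(Add(102, 152), 14)) = Mul(-157, Add(254, 14)) = Mul(-157, 268) = -42076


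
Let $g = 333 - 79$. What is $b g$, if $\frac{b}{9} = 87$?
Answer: $198882$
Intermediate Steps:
$b = 783$ ($b = 9 \cdot 87 = 783$)
$g = 254$
$b g = 783 \cdot 254 = 198882$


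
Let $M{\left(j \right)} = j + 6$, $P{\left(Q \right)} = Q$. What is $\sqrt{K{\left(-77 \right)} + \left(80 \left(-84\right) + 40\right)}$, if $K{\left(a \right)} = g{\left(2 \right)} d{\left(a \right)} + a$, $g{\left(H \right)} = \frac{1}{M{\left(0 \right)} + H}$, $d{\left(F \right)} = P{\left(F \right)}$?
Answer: $\frac{i \sqrt{108266}}{4} \approx 82.26 i$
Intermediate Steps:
$d{\left(F \right)} = F$
$M{\left(j \right)} = 6 + j$
$g{\left(H \right)} = \frac{1}{6 + H}$ ($g{\left(H \right)} = \frac{1}{\left(6 + 0\right) + H} = \frac{1}{6 + H}$)
$K{\left(a \right)} = \frac{9 a}{8}$ ($K{\left(a \right)} = \frac{a}{6 + 2} + a = \frac{a}{8} + a = \frac{9 a}{8}$)
$\sqrt{K{\left(-77 \right)} + \left(80 \left(-84\right) + 40\right)} = \sqrt{\frac{9}{8} \left(-77\right) + \left(80 \left(-84\right) + 40\right)} = \sqrt{- \frac{693}{8} + \left(-6720 + 40\right)} = \sqrt{- \frac{693}{8} - 6680} = \sqrt{- \frac{54133}{8}} = \frac{i \sqrt{108266}}{4}$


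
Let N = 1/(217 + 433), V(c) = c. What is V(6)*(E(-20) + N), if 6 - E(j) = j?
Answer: 50703/325 ≈ 156.01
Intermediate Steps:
E(j) = 6 - j
N = 1/650 ≈ 0.0015385
V(6)*(E(-20) + N) = 6*((6 - 1*(-20)) + 1/650) = 6*((6 + 20) + 1/650) = 6*(26 + 1/650) = 6*(16901/650) = 50703/325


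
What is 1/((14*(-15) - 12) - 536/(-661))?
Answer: -661/146206 ≈ -0.0045210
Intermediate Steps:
1/((14*(-15) - 12) - 536/(-661)) = 1/((-210 - 12) - 536*(-1/661)) = 1/(-222 + 536/661) = 1/(-146206/661) = -661/146206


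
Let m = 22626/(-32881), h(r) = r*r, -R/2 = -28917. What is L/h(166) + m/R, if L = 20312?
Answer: 178821681487/242599930839 ≈ 0.73711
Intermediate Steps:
R = 57834 (R = -2*(-28917) = 57834)
h(r) = r²
m = -22626/32881 (m = 22626*(-1/32881) = -22626/32881 ≈ -0.68812)
L/h(166) + m/R = 20312/(166²) - 22626/32881/57834 = 20312/27556 - 22626/32881*1/57834 = 20312*(1/27556) - 419/35215551 = 5078/6889 - 419/35215551 = 178821681487/242599930839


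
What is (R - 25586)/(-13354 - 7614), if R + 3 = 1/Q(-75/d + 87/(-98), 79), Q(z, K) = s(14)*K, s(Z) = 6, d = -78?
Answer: 12129185/9938832 ≈ 1.2204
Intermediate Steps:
Q(z, K) = 6*K
R = -1421/474 (R = -3 + 1/(6*79) = -3 + 1/474 = -1421/474 ≈ -2.9979)
(R - 25586)/(-13354 - 7614) = (-1421/474 - 25586)/(-13354 - 7614) = -12129185/474/(-20968) = -12129185/474*(-1/20968) = 12129185/9938832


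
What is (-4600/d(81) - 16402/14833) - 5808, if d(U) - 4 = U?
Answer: -1478476282/252161 ≈ -5863.2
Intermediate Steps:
d(U) = 4 + U
(-4600/d(81) - 16402/14833) - 5808 = (-4600/(4 + 81) - 16402/14833) - 5808 = (-4600/85 - 16402*1/14833) - 5808 = (-4600*1/85 - 16402/14833) - 5808 = (-920/17 - 16402/14833) - 5808 = -13925194/252161 - 5808 = -1478476282/252161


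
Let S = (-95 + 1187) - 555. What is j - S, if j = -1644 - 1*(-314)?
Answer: -1867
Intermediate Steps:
j = -1330 (j = -1644 + 314 = -1330)
S = 537 (S = 1092 - 555 = 537)
j - S = -1330 - 1*537 = -1330 - 537 = -1867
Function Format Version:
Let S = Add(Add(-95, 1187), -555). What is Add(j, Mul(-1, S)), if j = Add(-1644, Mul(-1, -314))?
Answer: -1867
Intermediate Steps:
j = -1330 (j = Add(-1644, 314) = -1330)
S = 537 (S = Add(1092, -555) = 537)
Add(j, Mul(-1, S)) = Add(-1330, Mul(-1, 537)) = Add(-1330, -537) = -1867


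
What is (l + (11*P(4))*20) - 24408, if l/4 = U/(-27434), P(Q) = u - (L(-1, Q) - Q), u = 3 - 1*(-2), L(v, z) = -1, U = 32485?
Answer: -304692106/13717 ≈ -22213.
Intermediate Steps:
u = 5 (u = 3 + 2 = 5)
P(Q) = 6 + Q (P(Q) = 5 - (-1 - Q) = 5 + (1 + Q) = 6 + Q)
l = -64970/13717 (l = 4*(32485/(-27434)) = 4*(32485*(-1/27434)) = 4*(-32485/27434) = -64970/13717 ≈ -4.7365)
(l + (11*P(4))*20) - 24408 = (-64970/13717 + (11*(6 + 4))*20) - 24408 = (-64970/13717 + (11*10)*20) - 24408 = (-64970/13717 + 110*20) - 24408 = (-64970/13717 + 2200) - 24408 = 30112430/13717 - 24408 = -304692106/13717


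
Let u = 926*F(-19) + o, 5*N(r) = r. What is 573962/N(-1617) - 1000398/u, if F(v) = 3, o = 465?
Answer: -3641479132/1747977 ≈ -2083.3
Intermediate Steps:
N(r) = r/5
u = 3243 (u = 926*3 + 465 = 2778 + 465 = 3243)
573962/N(-1617) - 1000398/u = 573962/(((⅕)*(-1617))) - 1000398/3243 = 573962/(-1617/5) - 1000398*1/3243 = 573962*(-5/1617) - 333466/1081 = -2869810/1617 - 333466/1081 = -3641479132/1747977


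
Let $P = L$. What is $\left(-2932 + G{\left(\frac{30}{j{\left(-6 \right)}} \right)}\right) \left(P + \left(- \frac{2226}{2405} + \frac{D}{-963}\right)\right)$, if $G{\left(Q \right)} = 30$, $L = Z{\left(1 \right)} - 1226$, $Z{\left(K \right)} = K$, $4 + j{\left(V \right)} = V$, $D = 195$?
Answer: $\frac{2746966442392}{772005} \approx 3.5582 \cdot 10^{6}$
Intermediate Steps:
$j{\left(V \right)} = -4 + V$
$L = -1225$ ($L = 1 - 1226 = -1225$)
$P = -1225$
$\left(-2932 + G{\left(\frac{30}{j{\left(-6 \right)}} \right)}\right) \left(P + \left(- \frac{2226}{2405} + \frac{D}{-963}\right)\right) = \left(-2932 + 30\right) \left(-1225 + \left(- \frac{2226}{2405} + \frac{195}{-963}\right)\right) = - 2902 \left(-1225 + \left(\left(-2226\right) \frac{1}{2405} + 195 \left(- \frac{1}{963}\right)\right)\right) = - 2902 \left(-1225 - \frac{870871}{772005}\right) = \left(-2902\right) \left(- \frac{946576996}{772005}\right) = \frac{2746966442392}{772005}$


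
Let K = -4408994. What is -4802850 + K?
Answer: -9211844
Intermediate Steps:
-4802850 + K = -4802850 - 4408994 = -9211844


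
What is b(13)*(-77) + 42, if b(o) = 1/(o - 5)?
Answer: 259/8 ≈ 32.375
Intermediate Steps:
b(o) = 1/(-5 + o)
b(13)*(-77) + 42 = -77/(-5 + 13) + 42 = -77/8 + 42 = 259/8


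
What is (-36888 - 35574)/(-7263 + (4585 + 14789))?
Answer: -24154/4037 ≈ -5.9832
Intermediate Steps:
(-36888 - 35574)/(-7263 + (4585 + 14789)) = -72462/(-7263 + 19374) = -72462/12111 = -72462*1/12111 = -24154/4037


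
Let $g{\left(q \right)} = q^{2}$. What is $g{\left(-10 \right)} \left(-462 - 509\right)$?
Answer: $-97100$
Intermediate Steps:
$g{\left(-10 \right)} \left(-462 - 509\right) = \left(-10\right)^{2} \left(-462 - 509\right) = 100 \left(-462 - 509\right) = 100 \left(-971\right) = -97100$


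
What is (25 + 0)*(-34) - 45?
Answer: -895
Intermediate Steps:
(25 + 0)*(-34) - 45 = 25*(-34) - 45 = -850 - 45 = -895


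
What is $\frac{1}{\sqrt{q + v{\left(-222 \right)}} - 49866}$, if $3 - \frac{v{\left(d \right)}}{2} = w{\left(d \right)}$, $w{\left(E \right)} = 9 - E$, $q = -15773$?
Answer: $- \frac{49866}{2486634185} - \frac{i \sqrt{16229}}{2486634185} \approx -2.0054 \cdot 10^{-5} - 5.1231 \cdot 10^{-8} i$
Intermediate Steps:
$v{\left(d \right)} = -12 + 2 d$ ($v{\left(d \right)} = 6 - 2 \left(9 - d\right) = 6 + \left(-18 + 2 d\right) = -12 + 2 d$)
$\frac{1}{\sqrt{q + v{\left(-222 \right)}} - 49866} = \frac{1}{\sqrt{-15773 + \left(-12 + 2 \left(-222\right)\right)} - 49866} = \frac{1}{\sqrt{-15773 - 456} - 49866} = \frac{1}{\sqrt{-16229} - 49866} = \frac{1}{i \sqrt{16229} - 49866} = \frac{1}{-49866 + i \sqrt{16229}}$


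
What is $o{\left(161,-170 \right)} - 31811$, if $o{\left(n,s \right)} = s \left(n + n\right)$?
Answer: $-86551$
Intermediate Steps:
$o{\left(n,s \right)} = 2 n s$ ($o{\left(n,s \right)} = s 2 n = 2 n s$)
$o{\left(161,-170 \right)} - 31811 = 2 \cdot 161 \left(-170\right) - 31811 = -54740 - 31811 = -86551$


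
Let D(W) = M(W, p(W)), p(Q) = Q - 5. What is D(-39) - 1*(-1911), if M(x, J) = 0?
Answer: 1911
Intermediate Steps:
p(Q) = -5 + Q
D(W) = 0
D(-39) - 1*(-1911) = 0 - 1*(-1911) = 0 + 1911 = 1911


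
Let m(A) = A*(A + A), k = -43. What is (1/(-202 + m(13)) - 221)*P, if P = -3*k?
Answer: -3877095/136 ≈ -28508.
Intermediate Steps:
m(A) = 2*A² (m(A) = A*(2*A) = 2*A²)
P = 129 (P = -3*(-43) = 129)
(1/(-202 + m(13)) - 221)*P = (1/(-202 + 2*13²) - 221)*129 = (1/(-202 + 2*169) - 221)*129 = (1/(-202 + 338) - 221)*129 = (1/136 - 221)*129 = -30055/136*129 = -3877095/136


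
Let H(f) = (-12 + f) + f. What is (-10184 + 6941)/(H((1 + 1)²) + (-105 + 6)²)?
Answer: -3243/9797 ≈ -0.33102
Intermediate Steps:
H(f) = -12 + 2*f
(-10184 + 6941)/(H((1 + 1)²) + (-105 + 6)²) = (-10184 + 6941)/((-12 + 2*(1 + 1)²) + (-105 + 6)²) = -3243/((-12 + 2*2²) + (-99)²) = -3243/((-12 + 2*4) + 9801) = -3243/((-12 + 8) + 9801) = -3243/(-4 + 9801) = -3243/9797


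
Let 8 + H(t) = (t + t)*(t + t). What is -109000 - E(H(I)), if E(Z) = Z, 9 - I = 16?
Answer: -109188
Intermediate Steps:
I = -7 (I = 9 - 1*16 = 9 - 16 = -7)
H(t) = -8 + 4*t² (H(t) = -8 + (t + t)*(t + t) = -8 + (2*t)*(2*t) = -8 + 4*t²)
-109000 - E(H(I)) = -109000 - (-8 + 4*(-7)²) = -109000 - (-8 + 4*49) = -109000 - (-8 + 196) = -109000 - 1*188 = -109000 - 188 = -109188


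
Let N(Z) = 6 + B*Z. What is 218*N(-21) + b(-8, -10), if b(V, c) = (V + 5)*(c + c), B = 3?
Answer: -12366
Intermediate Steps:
N(Z) = 6 + 3*Z
b(V, c) = 2*c*(5 + V) (b(V, c) = (5 + V)*(2*c) = 2*c*(5 + V))
218*N(-21) + b(-8, -10) = 218*(6 + 3*(-21)) + 2*(-10)*(5 - 8) = 218*(6 - 63) + 2*(-10)*(-3) = 218*(-57) + 60 = -12426 + 60 = -12366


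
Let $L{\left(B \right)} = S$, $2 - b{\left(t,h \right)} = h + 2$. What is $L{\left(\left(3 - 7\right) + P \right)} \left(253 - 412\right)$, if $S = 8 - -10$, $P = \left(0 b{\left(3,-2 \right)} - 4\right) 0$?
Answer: $-2862$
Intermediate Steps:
$b{\left(t,h \right)} = - h$ ($b{\left(t,h \right)} = 2 - \left(h + 2\right) = 2 - \left(2 + h\right) = - h$)
$P = 0$ ($P = \left(0 \left(\left(-1\right) \left(-2\right)\right) - 4\right) 0 = \left(0 \cdot 2 - 4\right) 0 = \left(0 - 4\right) 0 = \left(-4\right) 0 = 0$)
$S = 18$ ($S = 8 + 10 = 18$)
$L{\left(B \right)} = 18$
$L{\left(\left(3 - 7\right) + P \right)} \left(253 - 412\right) = 18 \left(253 - 412\right) = 18 \left(-159\right) = -2862$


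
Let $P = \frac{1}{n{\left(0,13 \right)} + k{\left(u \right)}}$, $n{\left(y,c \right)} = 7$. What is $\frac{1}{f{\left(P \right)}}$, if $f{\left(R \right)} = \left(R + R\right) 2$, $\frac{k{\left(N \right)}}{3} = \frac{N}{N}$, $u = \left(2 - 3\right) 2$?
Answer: $\frac{5}{2} \approx 2.5$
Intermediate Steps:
$u = -2$ ($u = \left(-1\right) 2 = -2$)
$k{\left(N \right)} = 3$ ($k{\left(N \right)} = 3 \frac{N}{N} = 3 \cdot 1 = 3$)
$P = \frac{1}{10}$ ($P = \frac{1}{7 + 3} = \frac{1}{10} \approx 0.1$)
$f{\left(R \right)} = 4 R$ ($f{\left(R \right)} = 2 R 2 = 4 R$)
$\frac{1}{f{\left(P \right)}} = \frac{1}{4 \cdot \frac{1}{10}} = \frac{1}{\frac{2}{5}} = \frac{5}{2}$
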